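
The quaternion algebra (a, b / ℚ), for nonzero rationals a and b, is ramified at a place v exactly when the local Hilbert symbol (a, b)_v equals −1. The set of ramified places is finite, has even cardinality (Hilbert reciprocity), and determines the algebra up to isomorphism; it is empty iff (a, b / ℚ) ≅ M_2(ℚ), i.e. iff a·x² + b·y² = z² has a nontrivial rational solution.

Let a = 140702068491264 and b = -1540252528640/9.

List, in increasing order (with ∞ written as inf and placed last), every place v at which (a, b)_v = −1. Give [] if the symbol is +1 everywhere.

(a, b) ≡ (370481, -376038215) mod (ℚ^×)²; places V = {2, 3, 5, 7, 17, 19, 29, 31, 37, ∞}.
(a,b)_29: α=2, u≡5; β=1, v≡1 (mod 29); (5|29)=+1, (1|29)=+1; sign (−1)^0·+1^1·+1^2 = +1.
(a,b)_19: α=1, u≡9; β=1, v≡6 (mod 19); (9|19)=+1, (6|19)=+1; sign (−1)^1·+1^1·+1^1 = -1.
(a,b)_7: α=2, u≡3; β=1, v≡6 (mod 7); (3|7)=-1, (6|7)=-1; sign (−1)^0·-1^1·-1^2 = -1.
(a,b)_2: α=10, β=12; u≡1, v≡1 (mod 8); ε(u)ε(v)=0·0, αω(v)=10·0, βω(u)=12·0; sum ≡ 0  ⇒  +1.
(a,b)_5: α=0, u≡4; β=1, v≡3 (mod 5); (4|5)=+1, (3|5)=-1; sign (−1)^0·+1^1·-1^0 = +1.
(a,b)_∞: sgn(370481)=+, sgn(-376038215)=−, so +1.
(a,b)_37: α=1, u≡8; β=1, v≡14 (mod 37); (8|37)=-1, (14|37)=-1; sign (−1)^0·-1^1·-1^1 = +1.
(a,b)_3: α=2, u≡2; β=-2, v≡1 (mod 3); (2|3)=-1, (1|3)=+1; sign (−1)^0·-1^-2·+1^2 = +1.
(a,b)_17: α=1, u≡15; β=1, v≡10 (mod 17); (15|17)=+1, (10|17)=-1; sign (−1)^0·+1^1·-1^1 = -1.
(a,b)_31: α=1, u≡14; β=1, v≡19 (mod 31); (14|31)=+1, (19|31)=+1; sign (−1)^1·+1^1·+1^1 = -1.
Ram(370481, -376038215) = {7, 17, 19, 31}; no ℚ_7-point on the conic.

[7, 17, 19, 31]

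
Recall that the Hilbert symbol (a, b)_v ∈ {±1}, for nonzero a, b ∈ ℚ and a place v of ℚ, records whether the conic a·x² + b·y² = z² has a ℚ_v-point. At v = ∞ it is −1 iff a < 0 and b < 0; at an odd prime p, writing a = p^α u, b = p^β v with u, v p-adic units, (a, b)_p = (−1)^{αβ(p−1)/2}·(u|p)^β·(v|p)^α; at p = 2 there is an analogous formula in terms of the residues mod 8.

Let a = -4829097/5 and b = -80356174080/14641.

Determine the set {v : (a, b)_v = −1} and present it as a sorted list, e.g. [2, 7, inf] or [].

(a, b) ≡ (-1365, -105) mod (ℚ^×)²; places V = {2, 3, 5, 7, 11, 13, 19, ∞}.
(a,b)_∞: sgn(-1365)=−, sgn(-105)=−, so -1.
(a,b)_2: α=0, β=8; u≡3, v≡7 (mod 8); ε(u)ε(v)=1·1, αω(v)=0·0, βω(u)=8·1; sum ≡ 1  ⇒  -1.
(a,b)_7: α=3, u≡1; β=3, v≡3 (mod 7); (1|7)=+1, (3|7)=-1; sign (−1)^1·+1^3·-1^3 = +1.
(a,b)_5: α=-1, u≡3; β=1, v≡4 (mod 5); (3|5)=-1, (4|5)=+1; sign (−1)^0·-1^1·+1^-1 = -1.
(a,b)_19: α=2, u≡15; β=2, v≡9 (mod 19); (15|19)=-1, (9|19)=+1; sign (−1)^0·-1^2·+1^2 = +1.
(a,b)_13: α=1, u≡9; β=2, v≡12 (mod 13); (9|13)=+1, (12|13)=+1; sign (−1)^0·+1^2·+1^1 = +1.
(a,b)_11: α=0, u≡7; β=-4, v≡5 (mod 11); (7|11)=-1, (5|11)=+1; sign (−1)^0·-1^-4·+1^0 = +1.
(a,b)_3: α=1, u≡1; β=1, v≡1 (mod 3); (1|3)=+1, (1|3)=+1; sign (−1)^1·+1^1·+1^1 = -1.
|Ram(-1365, -105)| = 4, even; anisotropic at {2, 3, 5, ∞}.

[2, 3, 5, inf]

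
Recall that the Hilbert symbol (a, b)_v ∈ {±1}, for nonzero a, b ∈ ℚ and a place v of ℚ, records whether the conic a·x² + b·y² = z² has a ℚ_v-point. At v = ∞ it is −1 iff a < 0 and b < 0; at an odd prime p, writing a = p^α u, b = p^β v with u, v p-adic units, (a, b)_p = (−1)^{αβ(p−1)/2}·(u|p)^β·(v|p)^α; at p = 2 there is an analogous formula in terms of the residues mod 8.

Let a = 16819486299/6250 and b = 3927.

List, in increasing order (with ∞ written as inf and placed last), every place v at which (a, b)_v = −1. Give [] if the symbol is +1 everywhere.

[2, 5, 7, 11, 19, 23]

(a, b) ≡ (17160990, 3927) mod (ℚ^×)²; places V = {2, 3, 5, 7, 11, 17, 19, 23, ∞}.
(a,b)_2: α=-1, β=0; u≡7, v≡7 (mod 8); ε(u)ε(v)=1·1, αω(v)=-1·0, βω(u)=0·0; sum ≡ 1  ⇒  -1.
(a,b)_∞: sgn(17160990)=+, sgn(3927)=+, so +1.
(a,b)_11: α=3, u≡3; β=1, v≡5 (mod 11); (3|11)=+1, (5|11)=+1; sign (−1)^1·+1^1·+1^3 = -1.
(a,b)_5: α=-5, u≡2; β=0, v≡2 (mod 5); (2|5)=-1, (2|5)=-1; sign (−1)^0·-1^0·-1^-5 = -1.
(a,b)_3: α=5, u≡2; β=1, v≡1 (mod 3); (2|3)=-1, (1|3)=+1; sign (−1)^1·-1^1·+1^5 = +1.
(a,b)_19: α=1, u≡4; β=0, v≡13 (mod 19); (4|19)=+1, (13|19)=-1; sign (−1)^0·+1^0·-1^1 = -1.
(a,b)_17: α=1, u≡7; β=1, v≡10 (mod 17); (7|17)=-1, (10|17)=-1; sign (−1)^0·-1^1·-1^1 = +1.
(a,b)_23: α=1, u≡11; β=0, v≡17 (mod 23); (11|23)=-1, (17|23)=-1; sign (−1)^0·-1^0·-1^1 = -1.
(a,b)_7: α=1, u≡4; β=1, v≡1 (mod 7); (4|7)=+1, (1|7)=+1; sign (−1)^1·+1^1·+1^1 = -1.
(17160990, 3927 / ℚ) ramifies at {2, 5, 7, 11, 19, 23}: a division algebra.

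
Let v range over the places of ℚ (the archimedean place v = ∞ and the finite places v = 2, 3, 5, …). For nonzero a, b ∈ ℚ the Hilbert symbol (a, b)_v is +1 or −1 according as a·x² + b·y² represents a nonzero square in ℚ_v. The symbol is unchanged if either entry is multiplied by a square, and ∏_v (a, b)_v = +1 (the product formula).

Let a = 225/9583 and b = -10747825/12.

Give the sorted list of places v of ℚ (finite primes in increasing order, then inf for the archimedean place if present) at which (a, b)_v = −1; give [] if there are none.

(a, b) ≡ (7, -10659) mod (ℚ^×)²; places V = {2, 3, 5, 7, 11, 17, 19, 37, ∞}.
(a,b)_17: α=0, u≡6; β=1, v≡16 (mod 17); (6|17)=-1, (16|17)=+1; sign (−1)^0·-1^1·+1^0 = -1.
(a,b)_∞: sgn(7)=+, sgn(-10659)=−, so +1.
(a,b)_11: α=0, u≡8; β=3, v≡10 (mod 11); (8|11)=-1, (10|11)=-1; sign (−1)^0·-1^3·-1^0 = -1.
(a,b)_37: α=-2, u≡11; β=0, v≡10 (mod 37); (11|37)=+1, (10|37)=+1; sign (−1)^0·+1^0·+1^-2 = +1.
(a,b)_19: α=0, u≡5; β=1, v≡1 (mod 19); (5|19)=+1, (1|19)=+1; sign (−1)^0·+1^1·+1^0 = +1.
(a,b)_5: α=2, u≡3; β=2, v≡1 (mod 5); (3|5)=-1, (1|5)=+1; sign (−1)^0·-1^2·+1^2 = +1.
(a,b)_2: α=0, β=-2; u≡7, v≡5 (mod 8); ε(u)ε(v)=1·0, αω(v)=0·1, βω(u)=-2·0; sum ≡ 0  ⇒  +1.
(a,b)_7: α=-1, u≡2; β=0, v≡2 (mod 7); (2|7)=+1, (2|7)=+1; sign (−1)^0·+1^0·+1^-1 = +1.
(a,b)_3: α=2, u≡1; β=-1, v≡2 (mod 3); (1|3)=+1, (2|3)=-1; sign (−1)^0·+1^-1·-1^2 = +1.
Ram(7, -10659) = {11, 17}; no ℚ_11-point on the conic.

[11, 17]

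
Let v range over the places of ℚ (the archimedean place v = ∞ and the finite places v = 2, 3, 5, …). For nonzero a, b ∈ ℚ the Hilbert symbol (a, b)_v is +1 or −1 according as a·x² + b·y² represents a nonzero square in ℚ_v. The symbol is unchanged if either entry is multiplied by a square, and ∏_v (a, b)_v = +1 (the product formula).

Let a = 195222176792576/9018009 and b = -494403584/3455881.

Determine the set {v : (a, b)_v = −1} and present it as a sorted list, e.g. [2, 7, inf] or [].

[23, 41]

(a, b) ≡ (87986, -1886) mod (ℚ^×)²; places V = {2, 3, 7, 11, 13, 23, 29, 37, 41, ∞}.
(a,b)_23: α=2, u≡10; β=1, v≡11 (mod 23); (10|23)=-1, (11|23)=-1; sign (−1)^0·-1^1·-1^2 = -1.
(a,b)_∞: sgn(87986)=+, sgn(-1886)=−, so +1.
(a,b)_13: α=-2, u≡7; β=-4, v≡10 (mod 13); (7|13)=-1, (10|13)=+1; sign (−1)^0·-1^-4·+1^-2 = +1.
(a,b)_7: α=-2, u≡6; β=0, v≡2 (mod 7); (6|7)=-1, (2|7)=+1; sign (−1)^0·-1^0·+1^-2 = +1.
(a,b)_2: α=23, β=19; u≡1, v≡1 (mod 8); ε(u)ε(v)=0·0, αω(v)=23·0, βω(u)=19·0; sum ≡ 0  ⇒  +1.
(a,b)_41: α=1, u≡24; β=1, v≡40 (mod 41); (24|41)=-1, (40|41)=+1; sign (−1)^0·-1^1·+1^1 = -1.
(a,b)_37: α=1, u≡21; β=0, v≡21 (mod 37); (21|37)=+1, (21|37)=+1; sign (−1)^0·+1^0·+1^1 = +1.
(a,b)_11: α=-2, u≡8; β=-2, v≡8 (mod 11); (8|11)=-1, (8|11)=-1; sign (−1)^0·-1^-2·-1^-2 = +1.
(a,b)_3: α=-2, u≡2; β=0, v≡1 (mod 3); (2|3)=-1, (1|3)=+1; sign (−1)^0·-1^0·+1^-2 = +1.
(a,b)_29: α=1, u≡19; β=0, v≡5 (mod 29); (19|29)=-1, (5|29)=+1; sign (−1)^0·-1^0·+1^1 = +1.
Ram(87986, -1886) = {23, 41}; no ℚ_23-point on the conic.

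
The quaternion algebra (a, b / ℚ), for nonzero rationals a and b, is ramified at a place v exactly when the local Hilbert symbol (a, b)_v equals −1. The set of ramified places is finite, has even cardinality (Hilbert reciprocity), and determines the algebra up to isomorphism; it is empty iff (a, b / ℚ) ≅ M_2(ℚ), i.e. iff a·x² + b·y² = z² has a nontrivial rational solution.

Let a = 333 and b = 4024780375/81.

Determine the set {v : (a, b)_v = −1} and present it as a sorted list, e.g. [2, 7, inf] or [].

(a, b) ≡ (37, 3285535) mod (ℚ^×)²; places V = {2, 3, 5, 7, 11, 31, 37, 41, 47, ∞}.
(a,b)_2: α=0, β=0; u≡5, v≡7 (mod 8); ε(u)ε(v)=0·1, αω(v)=0·0, βω(u)=0·1; sum ≡ 0  ⇒  +1.
(a,b)_3: α=2, u≡1; β=-4, v≡1 (mod 3); (1|3)=+1, (1|3)=+1; sign (−1)^0·+1^-4·+1^2 = +1.
(a,b)_41: α=0, u≡5; β=1, v≡23 (mod 41); (5|41)=+1, (23|41)=+1; sign (−1)^0·+1^1·+1^0 = +1.
(a,b)_7: α=0, u≡4; β=2, v≡1 (mod 7); (4|7)=+1, (1|7)=+1; sign (−1)^0·+1^2·+1^0 = +1.
(a,b)_31: α=0, u≡23; β=1, v≡26 (mod 31); (23|31)=-1, (26|31)=-1; sign (−1)^0·-1^1·-1^0 = -1.
(a,b)_37: α=1, u≡9; β=0, v≡21 (mod 37); (9|37)=+1, (21|37)=+1; sign (−1)^0·+1^0·+1^1 = +1.
(a,b)_11: α=0, u≡3; β=1, v≡2 (mod 11); (3|11)=+1, (2|11)=-1; sign (−1)^0·+1^1·-1^0 = +1.
(a,b)_∞: sgn(37)=+, sgn(3285535)=+, so +1.
(a,b)_47: α=0, u≡4; β=1, v≡18 (mod 47); (4|47)=+1, (18|47)=+1; sign (−1)^0·+1^1·+1^0 = +1.
(a,b)_5: α=0, u≡3; β=3, v≡3 (mod 5); (3|5)=-1, (3|5)=-1; sign (−1)^0·-1^3·-1^0 = -1.
(37, 3285535 / ℚ) ramifies at {5, 31}: a division algebra.

[5, 31]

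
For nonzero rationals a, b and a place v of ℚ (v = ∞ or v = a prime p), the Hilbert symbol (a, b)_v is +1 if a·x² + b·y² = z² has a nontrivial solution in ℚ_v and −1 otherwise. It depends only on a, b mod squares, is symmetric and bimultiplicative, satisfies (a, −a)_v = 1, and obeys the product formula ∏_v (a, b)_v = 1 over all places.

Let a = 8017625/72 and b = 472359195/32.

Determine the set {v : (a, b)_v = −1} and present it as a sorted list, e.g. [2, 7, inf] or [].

(a, b) ≡ (13090, 1190) mod (ℚ^×)²; places V = {2, 3, 5, 7, 11, 17, ∞}.
(a,b)_7: α=3, u≡1; β=1, v≡1 (mod 7); (1|7)=+1, (1|7)=+1; sign (−1)^1·+1^1·+1^3 = -1.
(a,b)_5: α=3, u≡3; β=1, v≡2 (mod 5); (3|5)=-1, (2|5)=-1; sign (−1)^0·-1^1·-1^3 = +1.
(a,b)_17: α=1, u≡7; β=1, v≡1 (mod 17); (7|17)=-1, (1|17)=+1; sign (−1)^0·-1^1·+1^1 = -1.
(a,b)_∞: sgn(13090)=+, sgn(1190)=+, so +1.
(a,b)_11: α=1, u≡8; β=2, v≡6 (mod 11); (8|11)=-1, (6|11)=-1; sign (−1)^0·-1^2·-1^1 = -1.
(a,b)_3: α=-2, u≡1; β=8, v≡2 (mod 3); (1|3)=+1, (2|3)=-1; sign (−1)^0·+1^8·-1^-2 = +1.
(a,b)_2: α=-3, β=-5; u≡1, v≡3 (mod 8); ε(u)ε(v)=0·1, αω(v)=-3·1, βω(u)=-5·0; sum ≡ 1  ⇒  -1.
(13090, 1190 / ℚ) ramifies at {2, 7, 11, 17}: a division algebra.

[2, 7, 11, 17]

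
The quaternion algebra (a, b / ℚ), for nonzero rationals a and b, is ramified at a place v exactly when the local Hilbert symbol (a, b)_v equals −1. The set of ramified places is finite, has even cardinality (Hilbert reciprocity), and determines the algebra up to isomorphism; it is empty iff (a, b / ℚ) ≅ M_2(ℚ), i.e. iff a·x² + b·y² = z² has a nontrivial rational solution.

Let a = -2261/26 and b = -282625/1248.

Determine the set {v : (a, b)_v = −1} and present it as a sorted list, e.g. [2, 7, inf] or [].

[3, 7, 13, inf]

Mod squares: a ≡ -58786, b ≡ -881790. Check v ∈ {∞, 2, 3, 5, 7, 13, 17, 19}.
v=17: a=17^1·(≡6), b=17^1·(≡5) mod 17; (6|17)=-1, (5|17)=-1; (−1)^{1·1·8}·(-1)^1·(-1)^1 = +1.
v=19: a=19^1·(≡2), b=19^1·(≡6) mod 19; (2|19)=-1, (6|19)=+1; (−1)^{1·1·9}·(-1)^1·(+1)^1 = +1.
v=2: v_2(a)=-1, v_2(b)=-5; units ≡ 7, 1 (mod 8); ε·ε+αω+βω = 1·0+-1·0+-5·0 ≡ 0  ⇒  (a,b)_2 = +1.
v=7: a=7^1·(≡4), b=7^1·(≡4) mod 7; (4|7)=+1, (4|7)=+1; (−1)^{1·1·3}·(+1)^1·(+1)^1 = -1.
v=5: a=5^0·(≡4), b=5^3·(≡3) mod 5; (4|5)=+1, (3|5)=-1; (−1)^{0·3·2}·(+1)^3·(-1)^0 = +1.
v=∞: -58786 < 0 and -881790 < 0  ⇒  (a,b)_∞ = -1.
v=3: a=3^0·(≡2), b=3^-1·(≡1) mod 3; (2|3)=-1, (1|3)=+1; (−1)^{0·-1·1}·(-1)^-1·(+1)^0 = -1.
v=13: a=13^-1·(≡7), b=13^-1·(≡12) mod 13; (7|13)=-1, (12|13)=+1; (−1)^{-1·-1·6}·(-1)^-1·(+1)^-1 = -1.
Ram(-58786, -881790) = {3, 7, 13, ∞}; no ℚ_3-point on the conic.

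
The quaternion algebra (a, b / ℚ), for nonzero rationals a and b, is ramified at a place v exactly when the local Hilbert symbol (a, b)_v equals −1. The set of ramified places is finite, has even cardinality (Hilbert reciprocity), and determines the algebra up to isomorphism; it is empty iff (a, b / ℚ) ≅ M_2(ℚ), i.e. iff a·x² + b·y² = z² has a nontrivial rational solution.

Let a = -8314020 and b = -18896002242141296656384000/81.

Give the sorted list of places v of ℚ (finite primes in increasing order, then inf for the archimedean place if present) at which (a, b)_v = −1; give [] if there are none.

(a, b) ≡ (-230945, -7735) mod (ℚ^×)²; places V = {2, 3, 5, 7, 11, 13, 17, 19, ∞}.
(a,b)_3: α=2, u≡1; β=-4, v≡2 (mod 3); (1|3)=+1, (2|3)=-1; sign (−1)^0·+1^-4·-1^2 = +1.
(a,b)_11: α=1, u≡1; β=4, v≡5 (mod 11); (1|11)=+1, (5|11)=+1; sign (−1)^0·+1^4·+1^1 = +1.
(a,b)_2: α=2, β=20; u≡7, v≡1 (mod 8); ε(u)ε(v)=1·0, αω(v)=2·0, βω(u)=20·0; sum ≡ 0  ⇒  +1.
(a,b)_5: α=1, u≡1; β=3, v≡3 (mod 5); (1|5)=+1, (3|5)=-1; sign (−1)^0·+1^3·-1^1 = -1.
(a,b)_7: α=0, u≡6; β=1, v≡1 (mod 7); (6|7)=-1, (1|7)=+1; sign (−1)^0·-1^1·+1^0 = -1.
(a,b)_17: α=1, u≡13; β=3, v≡15 (mod 17); (13|17)=+1, (15|17)=+1; sign (−1)^0·+1^3·+1^1 = +1.
(a,b)_∞: sgn(-230945)=−, sgn(-7735)=−, so -1.
(a,b)_13: α=1, u≡8; β=3, v≡12 (mod 13); (8|13)=-1, (12|13)=+1; sign (−1)^0·-1^3·+1^1 = -1.
(a,b)_19: α=1, u≡9; β=4, v≡5 (mod 19); (9|19)=+1, (5|19)=+1; sign (−1)^0·+1^4·+1^1 = +1.
(-230945, -7735 / ℚ) ramifies at {5, 7, 13, ∞}: a division algebra.

[5, 7, 13, inf]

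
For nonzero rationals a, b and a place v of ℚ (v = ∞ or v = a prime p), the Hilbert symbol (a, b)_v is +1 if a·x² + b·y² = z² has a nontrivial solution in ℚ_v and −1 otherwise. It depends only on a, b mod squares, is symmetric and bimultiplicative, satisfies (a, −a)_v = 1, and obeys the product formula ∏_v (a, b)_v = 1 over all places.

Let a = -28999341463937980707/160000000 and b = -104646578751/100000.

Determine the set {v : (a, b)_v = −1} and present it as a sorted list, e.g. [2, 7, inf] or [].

Mod squares: a ≡ -1870, b ≡ -24310. Check v ∈ {∞, 2, 3, 5, 11, 13, 17, 19}.
v=11: a=11^1·(≡2), b=11^1·(≡3) mod 11; (2|11)=-1, (3|11)=+1; (−1)^{1·1·5}·(-1)^1·(+1)^1 = +1.
v=2: v_2(a)=-11, v_2(b)=-5; units ≡ 1, 5 (mod 8); ε·ε+αω+βω = 0·0+-11·1+-5·0 ≡ 1  ⇒  (a,b)_2 = -1.
v=5: a=5^-7·(≡1), b=5^-5·(≡2) mod 5; (1|5)=+1, (2|5)=-1; (−1)^{-7·-5·2}·(+1)^-5·(-1)^-7 = -1.
v=3: a=3^26·(≡2), b=3^16·(≡2) mod 3; (2|3)=-1, (2|3)=-1; (−1)^{26·16·1}·(-1)^16·(-1)^26 = +1.
v=13: a=13^2·(≡11), b=13^1·(≡6) mod 13; (11|13)=-1, (6|13)=-1; (−1)^{2·1·6}·(-1)^1·(-1)^2 = -1.
v=19: a=19^2·(≡16), b=19^0·(≡12) mod 19; (16|19)=+1, (12|19)=-1; (−1)^{2·0·9}·(+1)^0·(-1)^2 = +1.
v=17: a=17^1·(≡1), b=17^1·(≡13) mod 17; (1|17)=+1, (13|17)=+1; (−1)^{1·1·8}·(+1)^1·(+1)^1 = +1.
v=∞: -1870 < 0 and -24310 < 0  ⇒  (a,b)_∞ = -1.
(-1870, -24310 / ℚ) ramifies at {2, 5, 13, ∞}: a division algebra.

[2, 5, 13, inf]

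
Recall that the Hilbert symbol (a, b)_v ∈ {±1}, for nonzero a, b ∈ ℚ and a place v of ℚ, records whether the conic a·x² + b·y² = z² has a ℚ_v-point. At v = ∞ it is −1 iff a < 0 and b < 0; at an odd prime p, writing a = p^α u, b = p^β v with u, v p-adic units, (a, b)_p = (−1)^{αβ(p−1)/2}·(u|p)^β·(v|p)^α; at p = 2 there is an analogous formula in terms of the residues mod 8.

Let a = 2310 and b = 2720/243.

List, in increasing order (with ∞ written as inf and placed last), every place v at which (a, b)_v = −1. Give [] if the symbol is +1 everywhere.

[3, 7]

Mod squares: a ≡ 2310, b ≡ 510. Check v ∈ {∞, 2, 3, 5, 7, 11, 17}.
v=11: a=11^1·(≡1), b=11^0·(≡3) mod 11; (1|11)=+1, (3|11)=+1; (−1)^{1·0·5}·(+1)^0·(+1)^1 = +1.
v=∞: 2310 > 0 and 510 > 0  ⇒  (a,b)_∞ = +1.
v=3: a=3^1·(≡2), b=3^-5·(≡2) mod 3; (2|3)=-1, (2|3)=-1; (−1)^{1·-5·1}·(-1)^-5·(-1)^1 = -1.
v=5: a=5^1·(≡2), b=5^1·(≡3) mod 5; (2|5)=-1, (3|5)=-1; (−1)^{1·1·2}·(-1)^1·(-1)^1 = +1.
v=17: a=17^0·(≡15), b=17^1·(≡15) mod 17; (15|17)=+1, (15|17)=+1; (−1)^{0·1·8}·(+1)^1·(+1)^0 = +1.
v=7: a=7^1·(≡1), b=7^0·(≡5) mod 7; (1|7)=+1, (5|7)=-1; (−1)^{1·0·3}·(+1)^0·(-1)^1 = -1.
v=2: v_2(a)=1, v_2(b)=5; units ≡ 3, 7 (mod 8); ε·ε+αω+βω = 1·1+1·0+5·1 ≡ 0  ⇒  (a,b)_2 = +1.
Ram(2310, 510) = {3, 7}; no ℚ_3-point on the conic.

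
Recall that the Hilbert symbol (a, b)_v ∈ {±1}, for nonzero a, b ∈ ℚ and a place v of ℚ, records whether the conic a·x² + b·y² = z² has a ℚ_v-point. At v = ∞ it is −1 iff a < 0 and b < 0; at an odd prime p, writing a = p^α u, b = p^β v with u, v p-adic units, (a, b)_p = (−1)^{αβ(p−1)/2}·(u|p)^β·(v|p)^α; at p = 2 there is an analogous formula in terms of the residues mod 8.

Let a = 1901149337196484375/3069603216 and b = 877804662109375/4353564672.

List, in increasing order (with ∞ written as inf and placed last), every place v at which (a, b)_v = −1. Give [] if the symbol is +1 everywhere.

(a, b) ≡ (7, 15470) mod (ℚ^×)²; places V = {2, 3, 5, 7, 11, 13, 17, 19, ∞}.
(a,b)_3: α=-12, u≡1; β=-12, v≡2 (mod 3); (1|3)=+1, (2|3)=-1; sign (−1)^0·+1^-12·-1^-12 = +1.
(a,b)_7: α=7, u≡2; β=5, v≡3 (mod 7); (2|7)=+1, (3|7)=-1; sign (−1)^1·+1^5·-1^7 = +1.
(a,b)_17: α=2, u≡7; β=1, v≡13 (mod 17); (7|17)=-1, (13|17)=+1; sign (−1)^0·-1^1·+1^2 = -1.
(a,b)_11: α=2, u≡10; β=2, v≡4 (mod 11); (10|11)=-1, (4|11)=+1; sign (−1)^0·-1^2·+1^2 = +1.
(a,b)_13: α=2, u≡5; β=1, v≡11 (mod 13); (5|13)=-1, (11|13)=-1; sign (−1)^0·-1^1·-1^2 = -1.
(a,b)_∞: sgn(7)=+, sgn(15470)=+, so +1.
(a,b)_5: α=8, u≡3; β=9, v≡1 (mod 5); (3|5)=-1, (1|5)=+1; sign (−1)^0·-1^9·+1^8 = -1.
(a,b)_19: α=-2, u≡17; β=0, v≡9 (mod 19); (17|19)=+1, (9|19)=+1; sign (−1)^0·+1^0·+1^-2 = +1.
(a,b)_2: α=-4, β=-13; u≡7, v≡7 (mod 8); ε(u)ε(v)=1·1, αω(v)=-4·0, βω(u)=-13·0; sum ≡ 1  ⇒  -1.
Ram(7, 15470) = {2, 5, 13, 17}; no ℚ_2-point on the conic.

[2, 5, 13, 17]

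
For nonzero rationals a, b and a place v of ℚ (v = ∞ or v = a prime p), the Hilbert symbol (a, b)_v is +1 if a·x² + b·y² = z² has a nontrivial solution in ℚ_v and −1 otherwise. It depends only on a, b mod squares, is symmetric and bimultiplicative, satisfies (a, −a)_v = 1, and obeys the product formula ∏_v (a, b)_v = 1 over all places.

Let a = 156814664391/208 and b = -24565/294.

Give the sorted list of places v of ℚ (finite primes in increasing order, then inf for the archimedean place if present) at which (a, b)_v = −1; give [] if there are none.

(a, b) ≡ (323323, -510) mod (ℚ^×)²; places V = {2, 3, 5, 7, 11, 13, 17, 19, 31, ∞}.
(a,b)_31: α=2, u≡11; β=0, v≡26 (mod 31); (11|31)=-1, (26|31)=-1; sign (−1)^0·-1^0·-1^2 = +1.
(a,b)_∞: sgn(323323)=+, sgn(-510)=−, so +1.
(a,b)_13: α=-1, u≡7; β=0, v≡12 (mod 13); (7|13)=-1, (12|13)=+1; sign (−1)^0·-1^0·+1^-1 = +1.
(a,b)_3: α=8, u≡1; β=-1, v≡1 (mod 3); (1|3)=+1, (1|3)=+1; sign (−1)^0·+1^-1·+1^8 = +1.
(a,b)_11: α=1, u≡1; β=0, v≡8 (mod 11); (1|11)=+1, (8|11)=-1; sign (−1)^0·+1^0·-1^1 = -1.
(a,b)_17: α=1, u≡2; β=3, v≡16 (mod 17); (2|17)=+1, (16|17)=+1; sign (−1)^0·+1^3·+1^1 = +1.
(a,b)_19: α=1, u≡18; β=0, v≡15 (mod 19); (18|19)=-1, (15|19)=-1; sign (−1)^0·-1^0·-1^1 = -1.
(a,b)_2: α=-4, β=-1; u≡3, v≡1 (mod 8); ε(u)ε(v)=1·0, αω(v)=-4·0, βω(u)=-1·1; sum ≡ 1  ⇒  -1.
(a,b)_7: α=1, u≡6; β=-2, v≡2 (mod 7); (6|7)=-1, (2|7)=+1; sign (−1)^0·-1^-2·+1^1 = +1.
(a,b)_5: α=0, u≡2; β=1, v≡3 (mod 5); (2|5)=-1, (3|5)=-1; sign (−1)^0·-1^1·-1^0 = -1.
Ram(323323, -510) = {2, 5, 11, 19}; no ℚ_2-point on the conic.

[2, 5, 11, 19]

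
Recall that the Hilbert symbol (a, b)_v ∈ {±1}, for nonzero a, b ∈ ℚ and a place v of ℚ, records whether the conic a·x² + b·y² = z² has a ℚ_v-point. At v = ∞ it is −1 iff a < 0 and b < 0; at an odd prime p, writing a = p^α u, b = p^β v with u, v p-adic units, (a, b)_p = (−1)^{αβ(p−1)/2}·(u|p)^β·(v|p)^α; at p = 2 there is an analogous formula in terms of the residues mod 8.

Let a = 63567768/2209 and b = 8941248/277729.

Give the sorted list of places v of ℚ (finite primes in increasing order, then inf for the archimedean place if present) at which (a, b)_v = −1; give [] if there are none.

[11, 23, 29, 43]

(a, b) ≡ (44022, 43) mod (ℚ^×)²; places V = {2, 3, 11, 17, 19, 23, 29, 31, 43, 47, ∞}.
(a,b)_47: α=-2, u≡33; β=0, v≡26 (mod 47); (33|47)=-1, (26|47)=-1; sign (−1)^0·-1^0·-1^-2 = +1.
(a,b)_∞: sgn(44022)=+, sgn(43)=+, so +1.
(a,b)_19: α=2, u≡3; β=2, v≡5 (mod 19); (3|19)=-1, (5|19)=+1; sign (−1)^0·-1^2·+1^2 = +1.
(a,b)_23: α=1, u≡21; β=0, v≡11 (mod 23); (21|23)=-1, (11|23)=-1; sign (−1)^0·-1^0·-1^1 = -1.
(a,b)_11: α=1, u≡3; β=0, v≡8 (mod 11); (3|11)=+1, (8|11)=-1; sign (−1)^0·+1^0·-1^1 = -1.
(a,b)_43: α=0, u≡22; β=1, v≡23 (mod 43); (22|43)=-1, (23|43)=+1; sign (−1)^0·-1^1·+1^0 = -1.
(a,b)_29: α=1, u≡17; β=0, v≡8 (mod 29); (17|29)=-1, (8|29)=-1; sign (−1)^0·-1^0·-1^1 = -1.
(a,b)_17: α=0, u≡9; β=-2, v≡9 (mod 17); (9|17)=+1, (9|17)=+1; sign (−1)^0·+1^-2·+1^0 = +1.
(a,b)_3: α=1, u≡1; β=2, v≡1 (mod 3); (1|3)=+1, (1|3)=+1; sign (−1)^0·+1^2·+1^1 = +1.
(a,b)_2: α=3, β=6; u≡3, v≡3 (mod 8); ε(u)ε(v)=1·1, αω(v)=3·1, βω(u)=6·1; sum ≡ 0  ⇒  +1.
(a,b)_31: α=0, u≡20; β=-2, v≡29 (mod 31); (20|31)=+1, (29|31)=-1; sign (−1)^0·+1^-2·-1^0 = +1.
Ram(44022, 43) = {11, 23, 29, 43}; no ℚ_11-point on the conic.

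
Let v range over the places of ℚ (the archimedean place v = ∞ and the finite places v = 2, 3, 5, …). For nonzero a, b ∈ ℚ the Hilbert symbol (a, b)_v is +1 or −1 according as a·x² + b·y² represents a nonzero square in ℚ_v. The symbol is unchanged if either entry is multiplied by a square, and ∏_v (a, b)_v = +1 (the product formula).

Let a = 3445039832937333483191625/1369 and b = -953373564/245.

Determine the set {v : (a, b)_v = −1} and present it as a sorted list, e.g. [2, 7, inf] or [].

[5, 11, 13, 17]

Mod squares: a ≡ 62985, b ≡ -40755. Check v ∈ {∞, 2, 3, 5, 7, 11, 13, 17, 19, 37, 47}.
v=37: a=37^-2·(≡3), b=37^0·(≡24) mod 37; (3|37)=+1, (24|37)=-1; (−1)^{-2·0·18}·(+1)^0·(-1)^-2 = +1.
v=2: v_2(a)=0, v_2(b)=2; units ≡ 1, 5 (mod 8); ε·ε+αω+βω = 0·0+0·1+2·0 ≡ 0  ⇒  (a,b)_2 = +1.
v=13: a=13^5·(≡3), b=13^1·(≡11) mod 13; (3|13)=+1, (11|13)=-1; (−1)^{5·1·6}·(+1)^1·(-1)^5 = -1.
v=17: a=17^1·(≡16), b=17^0·(≡10) mod 17; (16|17)=+1, (10|17)=-1; (−1)^{1·0·8}·(+1)^0·(-1)^1 = -1.
v=∞: 62985 > 0 and -40755 < 0  ⇒  (a,b)_∞ = +1.
v=3: a=3^9·(≡1), b=3^5·(≡2) mod 3; (1|3)=+1, (2|3)=-1; (−1)^{9·5·1}·(+1)^5·(-1)^9 = +1.
v=7: a=7^0·(≡5), b=7^-2·(≡5) mod 7; (5|7)=-1, (5|7)=-1; (−1)^{0·-2·3}·(-1)^-2·(-1)^0 = +1.
v=11: a=11^4·(≡6), b=11^1·(≡6) mod 11; (6|11)=-1, (6|11)=-1; (−1)^{4·1·5}·(-1)^1·(-1)^4 = -1.
v=5: a=5^3·(≡2), b=5^-1·(≡4) mod 5; (2|5)=-1, (4|5)=+1; (−1)^{3·-1·2}·(-1)^-1·(+1)^3 = -1.
v=19: a=19^3·(≡11), b=19^3·(≡15) mod 19; (11|19)=+1, (15|19)=-1; (−1)^{3·3·9}·(+1)^3·(-1)^3 = +1.
v=47: a=47^2·(≡13), b=47^0·(≡38) mod 47; (13|47)=-1, (38|47)=-1; (−1)^{2·0·23}·(-1)^0·(-1)^2 = +1.
Ram(62985, -40755) = {5, 11, 13, 17}; no ℚ_5-point on the conic.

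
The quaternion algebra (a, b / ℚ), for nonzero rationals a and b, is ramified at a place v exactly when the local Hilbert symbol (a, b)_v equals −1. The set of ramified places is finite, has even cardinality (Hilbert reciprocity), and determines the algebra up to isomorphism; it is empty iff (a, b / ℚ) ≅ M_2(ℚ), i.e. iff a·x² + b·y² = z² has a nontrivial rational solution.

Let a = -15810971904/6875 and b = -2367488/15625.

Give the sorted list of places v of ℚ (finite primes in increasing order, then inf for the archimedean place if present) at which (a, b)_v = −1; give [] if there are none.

Mod squares: a ≡ -19019, b ≡ -2. Check v ∈ {∞, 2, 3, 5, 7, 11, 13, 17, 19}.
v=∞: -19019 < 0 and -2 < 0  ⇒  (a,b)_∞ = -1.
v=2: v_2(a)=8, v_2(b)=13; units ≡ 5, 7 (mod 8); ε·ε+αω+βω = 0·1+8·0+13·1 ≡ 1  ⇒  (a,b)_2 = -1.
v=3: a=3^6·(≡1), b=3^0·(≡1) mod 3; (1|3)=+1, (1|3)=+1; (−1)^{6·0·1}·(+1)^0·(+1)^6 = +1.
v=13: a=13^1·(≡5), b=13^0·(≡6) mod 13; (5|13)=-1, (6|13)=-1; (−1)^{1·0·6}·(-1)^0·(-1)^1 = -1.
v=7: a=7^3·(≡6), b=7^0·(≡3) mod 7; (6|7)=-1, (3|7)=-1; (−1)^{3·0·3}·(-1)^0·(-1)^3 = -1.
v=11: a=11^-1·(≡1), b=11^0·(≡4) mod 11; (1|11)=+1, (4|11)=+1; (−1)^{-1·0·5}·(+1)^0·(+1)^-1 = +1.
v=17: a=17^0·(≡15), b=17^2·(≡1) mod 17; (15|17)=+1, (1|17)=+1; (−1)^{0·2·8}·(+1)^2·(+1)^0 = +1.
v=5: a=5^-4·(≡1), b=5^-6·(≡2) mod 5; (1|5)=+1, (2|5)=-1; (−1)^{-4·-6·2}·(+1)^-6·(-1)^-4 = +1.
v=19: a=19^1·(≡7), b=19^0·(≡1) mod 19; (7|19)=+1, (1|19)=+1; (−1)^{1·0·9}·(+1)^0·(+1)^1 = +1.
Ram(-19019, -2) = {2, 7, 13, ∞}; no ℚ_2-point on the conic.

[2, 7, 13, inf]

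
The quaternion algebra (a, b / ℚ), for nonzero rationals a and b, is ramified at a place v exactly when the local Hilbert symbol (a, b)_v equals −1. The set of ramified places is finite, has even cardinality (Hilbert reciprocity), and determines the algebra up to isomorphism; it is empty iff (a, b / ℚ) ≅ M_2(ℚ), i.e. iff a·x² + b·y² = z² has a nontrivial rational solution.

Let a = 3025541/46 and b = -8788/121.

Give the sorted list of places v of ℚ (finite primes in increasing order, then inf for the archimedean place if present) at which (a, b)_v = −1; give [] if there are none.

[13, 23]

Mod squares: a ≡ 1334, b ≡ -13. Check v ∈ {∞, 2, 11, 13, 17, 19, 23, 29}.
v=13: a=13^0·(≡11), b=13^3·(≡12) mod 13; (11|13)=-1, (12|13)=+1; (−1)^{0·3·6}·(-1)^3·(+1)^0 = -1.
v=11: a=11^0·(≡1), b=11^-2·(≡1) mod 11; (1|11)=+1, (1|11)=+1; (−1)^{0·-2·5}·(+1)^-2·(+1)^0 = +1.
v=17: a=17^2·(≡4), b=17^0·(≡9) mod 17; (4|17)=+1, (9|17)=+1; (−1)^{2·0·8}·(+1)^0·(+1)^2 = +1.
v=19: a=19^2·(≡5), b=19^0·(≡4) mod 19; (5|19)=+1, (4|19)=+1; (−1)^{2·0·9}·(+1)^0·(+1)^2 = +1.
v=∞: 1334 > 0 and -13 < 0  ⇒  (a,b)_∞ = +1.
v=29: a=29^1·(≡18), b=29^0·(≡23) mod 29; (18|29)=-1, (23|29)=+1; (−1)^{1·0·14}·(-1)^0·(+1)^1 = +1.
v=2: v_2(a)=-1, v_2(b)=2; units ≡ 3, 3 (mod 8); ε·ε+αω+βω = 1·1+-1·1+2·1 ≡ 0  ⇒  (a,b)_2 = +1.
v=23: a=23^-1·(≡3), b=23^0·(≡15) mod 23; (3|23)=+1, (15|23)=-1; (−1)^{-1·0·11}·(+1)^0·(-1)^-1 = -1.
Ram(1334, -13) = {13, 23}; no ℚ_13-point on the conic.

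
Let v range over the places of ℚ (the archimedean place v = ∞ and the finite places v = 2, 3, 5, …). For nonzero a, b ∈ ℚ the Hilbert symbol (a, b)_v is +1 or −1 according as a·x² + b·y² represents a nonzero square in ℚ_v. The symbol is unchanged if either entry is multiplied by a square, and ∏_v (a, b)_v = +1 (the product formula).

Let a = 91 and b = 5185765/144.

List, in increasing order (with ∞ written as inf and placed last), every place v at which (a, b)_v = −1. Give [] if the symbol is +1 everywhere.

Mod squares: a ≡ 91, b ≡ 85. Check v ∈ {∞, 2, 3, 5, 7, 13, 17, 19}.
v=7: a=7^1·(≡6), b=7^0·(≡1) mod 7; (6|7)=-1, (1|7)=+1; (−1)^{1·0·3}·(-1)^0·(+1)^1 = +1.
v=∞: 91 > 0 and 85 > 0  ⇒  (a,b)_∞ = +1.
v=19: a=19^0·(≡15), b=19^2·(≡7) mod 19; (15|19)=-1, (7|19)=+1; (−1)^{0·2·9}·(-1)^2·(+1)^0 = +1.
v=17: a=17^0·(≡6), b=17^1·(≡6) mod 17; (6|17)=-1, (6|17)=-1; (−1)^{0·1·8}·(-1)^1·(-1)^0 = -1.
v=13: a=13^1·(≡7), b=13^2·(≡5) mod 13; (7|13)=-1, (5|13)=-1; (−1)^{1·2·6}·(-1)^2·(-1)^1 = -1.
v=3: a=3^0·(≡1), b=3^-2·(≡1) mod 3; (1|3)=+1, (1|3)=+1; (−1)^{0·-2·1}·(+1)^-2·(+1)^0 = +1.
v=2: v_2(a)=0, v_2(b)=-4; units ≡ 3, 5 (mod 8); ε·ε+αω+βω = 1·0+0·1+-4·1 ≡ 0  ⇒  (a,b)_2 = +1.
v=5: a=5^0·(≡1), b=5^1·(≡2) mod 5; (1|5)=+1, (2|5)=-1; (−1)^{0·1·2}·(+1)^1·(-1)^0 = +1.
|Ram(91, 85)| = 2, even; anisotropic at {13, 17}.

[13, 17]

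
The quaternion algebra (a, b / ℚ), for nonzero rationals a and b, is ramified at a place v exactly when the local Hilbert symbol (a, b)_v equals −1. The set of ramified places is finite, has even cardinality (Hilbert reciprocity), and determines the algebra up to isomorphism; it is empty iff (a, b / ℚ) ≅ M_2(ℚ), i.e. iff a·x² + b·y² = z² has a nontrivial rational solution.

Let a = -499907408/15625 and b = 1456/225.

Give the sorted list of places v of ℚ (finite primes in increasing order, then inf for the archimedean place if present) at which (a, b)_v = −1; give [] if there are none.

Mod squares: a ≡ -77, b ≡ 91. Check v ∈ {∞, 2, 3, 5, 7, 11, 13}.
v=7: a=7^5·(≡6), b=7^1·(≡5) mod 7; (6|7)=-1, (5|7)=-1; (−1)^{5·1·3}·(-1)^1·(-1)^5 = -1.
v=13: a=13^2·(≡12), b=13^1·(≡2) mod 13; (12|13)=+1, (2|13)=-1; (−1)^{2·1·6}·(+1)^1·(-1)^2 = +1.
v=3: a=3^0·(≡1), b=3^-2·(≡1) mod 3; (1|3)=+1, (1|3)=+1; (−1)^{0·-2·1}·(+1)^-2·(+1)^0 = +1.
v=∞: -77 < 0 and 91 > 0  ⇒  (a,b)_∞ = +1.
v=2: v_2(a)=4, v_2(b)=4; units ≡ 3, 3 (mod 8); ε·ε+αω+βω = 1·1+4·1+4·1 ≡ 1  ⇒  (a,b)_2 = -1.
v=5: a=5^-6·(≡2), b=5^-2·(≡4) mod 5; (2|5)=-1, (4|5)=+1; (−1)^{-6·-2·2}·(-1)^-2·(+1)^-6 = +1.
v=11: a=11^1·(≡4), b=11^0·(≡3) mod 11; (4|11)=+1, (3|11)=+1; (−1)^{1·0·5}·(+1)^0·(+1)^1 = +1.
(-77, 91 / ℚ) ramifies at {2, 7}: a division algebra.

[2, 7]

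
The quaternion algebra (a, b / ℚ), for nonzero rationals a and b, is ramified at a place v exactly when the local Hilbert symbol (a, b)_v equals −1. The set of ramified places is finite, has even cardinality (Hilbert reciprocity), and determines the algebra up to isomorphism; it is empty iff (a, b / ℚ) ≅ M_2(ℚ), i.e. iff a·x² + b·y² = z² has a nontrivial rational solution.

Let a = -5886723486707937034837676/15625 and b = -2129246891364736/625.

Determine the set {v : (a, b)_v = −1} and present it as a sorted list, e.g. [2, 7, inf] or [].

[2, 29, 37, inf]

Mod squares: a ≡ -3731, b ≡ -967846. Check v ∈ {∞, 2, 5, 7, 11, 13, 29, 37, 41}.
v=13: a=13^3·(≡12), b=13^2·(≡1) mod 13; (12|13)=+1, (1|13)=+1; (−1)^{3·2·6}·(+1)^2·(+1)^3 = +1.
v=41: a=41^5·(≡1), b=41^3·(≡16) mod 41; (1|41)=+1, (16|41)=+1; (−1)^{5·3·20}·(+1)^3·(+1)^5 = +1.
v=11: a=11^4·(≡1), b=11^3·(≡9) mod 11; (1|11)=+1, (9|11)=+1; (−1)^{4·3·5}·(+1)^3·(+1)^4 = +1.
v=∞: -3731 < 0 and -967846 < 0  ⇒  (a,b)_∞ = -1.
v=5: a=5^-6·(≡4), b=5^-4·(≡4) mod 5; (4|5)=+1, (4|5)=+1; (−1)^{-6·-4·2}·(+1)^-4·(+1)^-6 = +1.
v=2: v_2(a)=2, v_2(b)=7; units ≡ 5, 5 (mod 8); ε·ε+αω+βω = 0·0+2·1+7·1 ≡ 1  ⇒  (a,b)_2 = -1.
v=7: a=7^3·(≡6), b=7^0·(≡2) mod 7; (6|7)=-1, (2|7)=+1; (−1)^{3·0·3}·(-1)^0·(+1)^3 = +1.
v=29: a=29^2·(≡8), b=29^1·(≡7) mod 29; (8|29)=-1, (7|29)=+1; (−1)^{2·1·14}·(-1)^1·(+1)^2 = -1.
v=37: a=37^2·(≡8), b=37^1·(≡1) mod 37; (8|37)=-1, (1|37)=+1; (−1)^{2·1·18}·(-1)^1·(+1)^2 = -1.
(-3731, -967846 / ℚ) ramifies at {2, 29, 37, ∞}: a division algebra.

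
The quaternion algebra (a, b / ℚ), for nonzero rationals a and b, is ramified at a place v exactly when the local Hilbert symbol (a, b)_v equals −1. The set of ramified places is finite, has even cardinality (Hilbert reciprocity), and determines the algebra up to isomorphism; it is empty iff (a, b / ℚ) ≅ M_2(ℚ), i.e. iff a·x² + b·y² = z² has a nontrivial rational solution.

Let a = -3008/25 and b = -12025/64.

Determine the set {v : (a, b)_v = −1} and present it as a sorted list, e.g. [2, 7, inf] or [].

Mod squares: a ≡ -47, b ≡ -481. Check v ∈ {∞, 2, 5, 13, 37, 47}.
v=37: a=37^0·(≡4), b=37^1·(≡14) mod 37; (4|37)=+1, (14|37)=-1; (−1)^{0·1·18}·(+1)^1·(-1)^0 = +1.
v=∞: -47 < 0 and -481 < 0  ⇒  (a,b)_∞ = -1.
v=47: a=47^1·(≡20), b=47^0·(≡17) mod 47; (20|47)=-1, (17|47)=+1; (−1)^{1·0·23}·(-1)^0·(+1)^1 = +1.
v=5: a=5^-2·(≡2), b=5^2·(≡1) mod 5; (2|5)=-1, (1|5)=+1; (−1)^{-2·2·2}·(-1)^2·(+1)^-2 = +1.
v=2: v_2(a)=6, v_2(b)=-6; units ≡ 1, 7 (mod 8); ε·ε+αω+βω = 0·1+6·0+-6·0 ≡ 0  ⇒  (a,b)_2 = +1.
v=13: a=13^0·(≡5), b=13^1·(≡2) mod 13; (5|13)=-1, (2|13)=-1; (−1)^{0·1·6}·(-1)^1·(-1)^0 = -1.
(-47, -481 / ℚ) ramifies at {13, ∞}: a division algebra.

[13, inf]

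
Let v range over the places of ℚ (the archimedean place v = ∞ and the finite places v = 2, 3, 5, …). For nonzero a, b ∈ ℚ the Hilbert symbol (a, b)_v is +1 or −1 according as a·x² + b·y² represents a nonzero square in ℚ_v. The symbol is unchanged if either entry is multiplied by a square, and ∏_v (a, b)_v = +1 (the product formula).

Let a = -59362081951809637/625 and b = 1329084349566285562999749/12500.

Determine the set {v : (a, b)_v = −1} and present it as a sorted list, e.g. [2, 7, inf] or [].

[5, 13]

Mod squares: a ≡ -13, b ≡ 6545. Check v ∈ {∞, 2, 3, 5, 7, 11, 13, 17, 19}.
v=11: a=11^4·(≡9), b=11^3·(≡3) mod 11; (9|11)=+1, (3|11)=+1; (−1)^{4·3·5}·(+1)^3·(+1)^4 = +1.
v=5: a=5^-4·(≡3), b=5^-5·(≡1) mod 5; (3|5)=-1, (1|5)=+1; (−1)^{-4·-5·2}·(-1)^-5·(+1)^-4 = -1.
v=3: a=3^0·(≡2), b=3^2·(≡2) mod 3; (2|3)=-1, (2|3)=-1; (−1)^{0·2·1}·(-1)^2·(-1)^0 = +1.
v=17: a=17^2·(≡8), b=17^3·(≡12) mod 17; (8|17)=+1, (12|17)=-1; (−1)^{2·3·8}·(+1)^3·(-1)^2 = +1.
v=∞: -13 < 0 and 6545 > 0  ⇒  (a,b)_∞ = +1.
v=19: a=19^4·(≡16), b=19^6·(≡7) mod 19; (16|19)=+1, (7|19)=+1; (−1)^{4·6·9}·(+1)^6·(+1)^4 = +1.
v=7: a=7^2·(≡1), b=7^5·(≡1) mod 7; (1|7)=+1, (1|7)=+1; (−1)^{2·5·3}·(+1)^5·(+1)^2 = +1.
v=2: v_2(a)=0, v_2(b)=-2; units ≡ 3, 1 (mod 8); ε·ε+αω+βω = 1·0+0·0+-2·1 ≡ 0  ⇒  (a,b)_2 = +1.
v=13: a=13^3·(≡9), b=13^4·(≡2) mod 13; (9|13)=+1, (2|13)=-1; (−1)^{3·4·6}·(+1)^4·(-1)^3 = -1.
(-13, 6545 / ℚ) ramifies at {5, 13}: a division algebra.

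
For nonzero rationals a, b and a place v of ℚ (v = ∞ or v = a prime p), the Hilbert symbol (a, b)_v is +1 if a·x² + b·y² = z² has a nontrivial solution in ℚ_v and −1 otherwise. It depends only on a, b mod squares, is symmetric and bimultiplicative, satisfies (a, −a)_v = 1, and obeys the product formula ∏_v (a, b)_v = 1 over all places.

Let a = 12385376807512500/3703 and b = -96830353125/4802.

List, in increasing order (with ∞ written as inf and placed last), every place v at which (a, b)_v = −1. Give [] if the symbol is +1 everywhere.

[3, 5, 7, 11, 17, 19]

(a, b) ≡ (33915, -330) mod (ℚ^×)²; places V = {2, 3, 5, 7, 11, 17, 19, 23, ∞}.
(a,b)_∞: sgn(33915)=+, sgn(-330)=−, so +1.
(a,b)_7: α=-1, u≡2; β=-4, v≡6 (mod 7); (2|7)=+1, (6|7)=-1; sign (−1)^0·+1^-4·-1^-1 = -1.
(a,b)_23: α=-2, u≡1; β=0, v≡15 (mod 23); (1|23)=+1, (15|23)=-1; sign (−1)^0·+1^0·-1^-2 = +1.
(a,b)_3: α=5, u≡1; β=3, v≡1 (mod 3); (1|3)=+1, (1|3)=+1; sign (−1)^1·+1^3·+1^5 = -1.
(a,b)_11: α=2, u≡2; β=1, v≡5 (mod 11); (2|11)=-1, (5|11)=+1; sign (−1)^0·-1^1·+1^2 = -1.
(a,b)_5: α=5, u≡3; β=5, v≡1 (mod 5); (3|5)=-1, (1|5)=+1; sign (−1)^0·-1^5·+1^5 = -1.
(a,b)_2: α=2, β=-1; u≡3, v≡3 (mod 8); ε(u)ε(v)=1·1, αω(v)=2·1, βω(u)=-1·1; sum ≡ 0  ⇒  +1.
(a,b)_17: α=3, u≡14; β=2, v≡12 (mod 17); (14|17)=-1, (12|17)=-1; sign (−1)^0·-1^2·-1^3 = -1.
(a,b)_19: α=3, u≡15; β=2, v≡18 (mod 19); (15|19)=-1, (18|19)=-1; sign (−1)^0·-1^2·-1^3 = -1.
(33915, -330 / ℚ) ramifies at {3, 5, 7, 11, 17, 19}: a division algebra.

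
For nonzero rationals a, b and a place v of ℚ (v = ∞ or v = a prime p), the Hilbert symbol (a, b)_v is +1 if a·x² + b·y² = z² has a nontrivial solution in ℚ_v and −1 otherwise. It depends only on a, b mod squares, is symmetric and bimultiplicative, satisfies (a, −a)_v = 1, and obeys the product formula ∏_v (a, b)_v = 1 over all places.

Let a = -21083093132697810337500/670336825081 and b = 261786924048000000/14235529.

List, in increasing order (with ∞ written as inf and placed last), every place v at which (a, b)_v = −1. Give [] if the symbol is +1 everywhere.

Mod squares: a ≡ -3941535, b ≡ 36777. Check v ∈ {∞, 2, 3, 5, 7, 11, 13, 17, 23, 29, 31, 41, 43}.
v=23: a=23^2·(≡7), b=23^3·(≡3) mod 23; (7|23)=-1, (3|23)=+1; (−1)^{2·3·11}·(-1)^3·(+1)^2 = -1.
v=29: a=29^3·(≡12), b=29^2·(≡22) mod 29; (12|29)=-1, (22|29)=+1; (−1)^{3·2·14}·(-1)^2·(+1)^3 = +1.
v=13: a=13^1·(≡1), b=13^1·(≡8) mod 13; (1|13)=+1, (8|13)=-1; (−1)^{1·1·6}·(+1)^1·(-1)^1 = -1.
v=7: a=7^-8·(≡2), b=7^-6·(≡3) mod 7; (2|7)=+1, (3|7)=-1; (−1)^{-8·-6·3}·(+1)^-6·(-1)^-8 = +1.
v=41: a=41^1·(≡10), b=41^1·(≡1) mod 41; (10|41)=+1, (1|41)=+1; (−1)^{1·1·20}·(+1)^1·(+1)^1 = +1.
v=31: a=31^-2·(≡3), b=31^0·(≡3) mod 31; (3|31)=-1, (3|31)=-1; (−1)^{-2·0·15}·(-1)^0·(-1)^-2 = +1.
v=43: a=43^2·(≡35), b=43^0·(≡5) mod 43; (35|43)=+1, (5|43)=-1; (−1)^{2·0·21}·(+1)^0·(-1)^2 = +1.
v=3: a=3^3·(≡2), b=3^1·(≡1) mod 3; (2|3)=-1, (1|3)=+1; (−1)^{3·1·1}·(-1)^1·(+1)^3 = +1.
v=11: a=11^-2·(≡10), b=11^-2·(≡3) mod 11; (10|11)=-1, (3|11)=+1; (−1)^{-2·-2·5}·(-1)^-2·(+1)^-2 = +1.
v=5: a=5^5·(≡2), b=5^6·(≡3) mod 5; (2|5)=-1, (3|5)=-1; (−1)^{5·6·2}·(-1)^6·(-1)^5 = -1.
v=∞: -3941535 < 0 and 36777 > 0  ⇒  (a,b)_∞ = +1.
v=2: v_2(a)=2, v_2(b)=10; units ≡ 1, 1 (mod 8); ε·ε+αω+βω = 0·0+2·0+10·0 ≡ 0  ⇒  (a,b)_2 = +1.
v=17: a=17^3·(≡1), b=17^0·(≡3) mod 17; (1|17)=+1, (3|17)=-1; (−1)^{3·0·8}·(+1)^0·(-1)^3 = -1.
Ram(-3941535, 36777) = {5, 13, 17, 23}; no ℚ_5-point on the conic.

[5, 13, 17, 23]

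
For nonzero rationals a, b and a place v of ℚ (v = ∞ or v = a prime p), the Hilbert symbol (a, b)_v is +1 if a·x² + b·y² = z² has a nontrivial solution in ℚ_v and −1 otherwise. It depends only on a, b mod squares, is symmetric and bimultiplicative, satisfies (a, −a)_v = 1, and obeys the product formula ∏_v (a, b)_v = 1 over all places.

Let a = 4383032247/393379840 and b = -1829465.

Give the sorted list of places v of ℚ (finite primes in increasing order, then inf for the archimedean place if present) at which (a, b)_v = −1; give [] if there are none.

(a, b) ≡ (332630, -1829465) mod (ℚ^×)²; places V = {2, 3, 5, 7, 11, 29, 31, 37, ∞}.
(a,b)_31: α=1, u≡18; β=1, v≡9 (mod 31); (18|31)=+1, (9|31)=+1; sign (−1)^1·+1^1·+1^1 = -1.
(a,b)_7: α=-4, u≡4; β=0, v≡6 (mod 7); (4|7)=+1, (6|7)=-1; sign (−1)^0·+1^0·-1^-4 = +1.
(a,b)_3: α=2, u≡2; β=0, v≡1 (mod 3); (2|3)=-1, (1|3)=+1; sign (−1)^0·-1^0·+1^2 = +1.
(a,b)_∞: sgn(332630)=+, sgn(-1829465)=−, so +1.
(a,b)_37: α=1, u≡1; β=1, v≡24 (mod 37); (1|37)=+1, (24|37)=-1; sign (−1)^0·+1^1·-1^1 = -1.
(a,b)_11: α=4, u≡5; β=1, v≡5 (mod 11); (5|11)=+1, (5|11)=+1; sign (−1)^0·+1^1·+1^4 = +1.
(a,b)_2: α=-15, β=0; u≡3, v≡7 (mod 8); ε(u)ε(v)=1·1, αω(v)=-15·0, βω(u)=0·1; sum ≡ 1  ⇒  -1.
(a,b)_29: α=1, u≡2; β=1, v≡19 (mod 29); (2|29)=-1, (19|29)=-1; sign (−1)^0·-1^1·-1^1 = +1.
(a,b)_5: α=-1, u≡4; β=1, v≡2 (mod 5); (4|5)=+1, (2|5)=-1; sign (−1)^0·+1^1·-1^-1 = -1.
(332630, -1829465 / ℚ) ramifies at {2, 5, 31, 37}: a division algebra.

[2, 5, 31, 37]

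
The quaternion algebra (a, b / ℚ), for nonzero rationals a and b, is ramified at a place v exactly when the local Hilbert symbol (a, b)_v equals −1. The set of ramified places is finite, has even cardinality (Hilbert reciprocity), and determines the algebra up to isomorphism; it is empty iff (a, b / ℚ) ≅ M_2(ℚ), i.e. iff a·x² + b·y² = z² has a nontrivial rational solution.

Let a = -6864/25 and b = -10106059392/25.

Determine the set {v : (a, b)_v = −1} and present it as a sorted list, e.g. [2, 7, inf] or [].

Mod squares: a ≡ -429, b ≡ -858. Check v ∈ {∞, 2, 3, 5, 11, 13}.
v=2: v_2(a)=4, v_2(b)=7; units ≡ 3, 3 (mod 8); ε·ε+αω+βω = 1·1+4·1+7·1 ≡ 0  ⇒  (a,b)_2 = +1.
v=11: a=11^1·(≡1), b=11^3·(≡2) mod 11; (1|11)=+1, (2|11)=-1; (−1)^{1·3·5}·(+1)^3·(-1)^1 = +1.
v=5: a=5^-2·(≡1), b=5^-2·(≡3) mod 5; (1|5)=+1, (3|5)=-1; (−1)^{-2·-2·2}·(+1)^-2·(-1)^-2 = +1.
v=∞: -429 < 0 and -858 < 0  ⇒  (a,b)_∞ = -1.
v=13: a=13^1·(≡8), b=13^3·(≡3) mod 13; (8|13)=-1, (3|13)=+1; (−1)^{1·3·6}·(-1)^3·(+1)^1 = -1.
v=3: a=3^1·(≡1), b=3^3·(≡2) mod 3; (1|3)=+1, (2|3)=-1; (−1)^{1·3·1}·(+1)^3·(-1)^1 = +1.
|Ram(-429, -858)| = 2, even; anisotropic at {13, ∞}.

[13, inf]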